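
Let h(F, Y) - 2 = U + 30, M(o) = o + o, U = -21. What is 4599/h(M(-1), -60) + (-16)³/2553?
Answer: 11696191/28083 ≈ 416.49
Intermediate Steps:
M(o) = 2*o
h(F, Y) = 11 (h(F, Y) = 2 + (-21 + 30) = 2 + 9 = 11)
4599/h(M(-1), -60) + (-16)³/2553 = 4599/11 + (-16)³/2553 = 4599*(1/11) - 4096*1/2553 = 4599/11 - 4096/2553 = 11696191/28083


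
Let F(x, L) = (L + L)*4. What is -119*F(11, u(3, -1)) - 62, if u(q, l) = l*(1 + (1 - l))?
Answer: 2794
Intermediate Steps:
u(q, l) = l*(2 - l)
F(x, L) = 8*L (F(x, L) = (2*L)*4 = 8*L)
-119*F(11, u(3, -1)) - 62 = -952*(-(2 - 1*(-1))) - 62 = -952*(-(2 + 1)) - 62 = -952*(-1*3) - 62 = -952*(-3) - 62 = -119*(-24) - 62 = 2856 - 62 = 2794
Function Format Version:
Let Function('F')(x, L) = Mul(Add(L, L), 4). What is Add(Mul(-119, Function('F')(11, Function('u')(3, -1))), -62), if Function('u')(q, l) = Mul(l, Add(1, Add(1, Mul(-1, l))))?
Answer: 2794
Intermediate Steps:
Function('u')(q, l) = Mul(l, Add(2, Mul(-1, l)))
Function('F')(x, L) = Mul(8, L) (Function('F')(x, L) = Mul(Mul(2, L), 4) = Mul(8, L))
Add(Mul(-119, Function('F')(11, Function('u')(3, -1))), -62) = Add(Mul(-119, Mul(8, Mul(-1, Add(2, Mul(-1, -1))))), -62) = Add(Mul(-119, Mul(8, Mul(-1, Add(2, 1)))), -62) = Add(Mul(-119, Mul(8, Mul(-1, 3))), -62) = Add(Mul(-119, Mul(8, -3)), -62) = Add(Mul(-119, -24), -62) = Add(2856, -62) = 2794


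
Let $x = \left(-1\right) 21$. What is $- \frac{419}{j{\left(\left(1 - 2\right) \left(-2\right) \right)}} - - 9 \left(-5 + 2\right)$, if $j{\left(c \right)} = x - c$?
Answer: $- \frac{202}{23} \approx -8.7826$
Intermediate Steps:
$x = -21$
$j{\left(c \right)} = -21 - c$
$- \frac{419}{j{\left(\left(1 - 2\right) \left(-2\right) \right)}} - - 9 \left(-5 + 2\right) = - \frac{419}{-21 - \left(1 - 2\right) \left(-2\right)} - - 9 \left(-5 + 2\right) = - \frac{419}{-21 - \left(-1\right) \left(-2\right)} - \left(-9\right) \left(-3\right) = - \frac{419}{-21 - 2} - 27 = - \frac{419}{-23} - 27 = \left(-419\right) \left(- \frac{1}{23}\right) - 27 = \frac{419}{23} - 27 = - \frac{202}{23}$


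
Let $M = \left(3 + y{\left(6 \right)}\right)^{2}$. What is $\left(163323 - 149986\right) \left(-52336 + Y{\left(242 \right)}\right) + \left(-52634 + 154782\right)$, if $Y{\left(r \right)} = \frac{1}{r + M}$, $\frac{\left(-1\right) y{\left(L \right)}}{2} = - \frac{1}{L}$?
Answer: $- \frac{1589823105319}{2278} \approx -6.979 \cdot 10^{8}$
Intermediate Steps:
$y{\left(L \right)} = \frac{2}{L}$ ($y{\left(L \right)} = - 2 \left(- \frac{1}{L}\right) = \frac{2}{L}$)
$M = \frac{100}{9}$ ($M = \left(3 + \frac{2}{6}\right)^{2} = \left(3 + 2 \cdot \frac{1}{6}\right)^{2} = \left(3 + \frac{1}{3}\right)^{2} = \left(\frac{10}{3}\right)^{2} = \frac{100}{9} \approx 11.111$)
$Y{\left(r \right)} = \frac{1}{\frac{100}{9} + r}$ ($Y{\left(r \right)} = \frac{1}{r + \frac{100}{9}} = \frac{1}{\frac{100}{9} + r}$)
$\left(163323 - 149986\right) \left(-52336 + Y{\left(242 \right)}\right) + \left(-52634 + 154782\right) = \left(163323 - 149986\right) \left(-52336 + \frac{9}{100 + 9 \cdot 242}\right) + \left(-52634 + 154782\right) = 13337 \left(-52336 + \frac{9}{100 + 2178}\right) + 102148 = 13337 \left(-52336 + \frac{9}{2278}\right) + 102148 = 13337 \left(- \frac{119221399}{2278}\right) + 102148 = - \frac{1590055798463}{2278} + 102148 = - \frac{1589823105319}{2278}$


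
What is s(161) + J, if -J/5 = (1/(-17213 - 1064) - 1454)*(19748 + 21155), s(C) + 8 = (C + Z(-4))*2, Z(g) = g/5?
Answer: 27174712733099/91385 ≈ 2.9736e+8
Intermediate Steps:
Z(g) = g/5 (Z(g) = g*(⅕) = g/5)
s(C) = -48/5 + 2*C (s(C) = -8 + (C + (⅕)*(-4))*2 = -8 + (C - ⅘)*2 = -8 + (-⅘ + C)*2 = -8 + (-8/5 + 2*C) = -48/5 + 2*C)
J = 5434936836885/18277 (J = -5*(1/(-17213 - 1064) - 1454)*(19748 + 21155) = -5*(1/(-18277) - 1454)*40903 = -5*(-1/18277 - 1454)*40903 = -(-132873795)*40903/18277 = -5*(-1086987367377/18277) = 5434936836885/18277 ≈ 2.9736e+8)
s(161) + J = (-48/5 + 2*161) + 5434936836885/18277 = (-48/5 + 322) + 5434936836885/18277 = 1562/5 + 5434936836885/18277 = 27174712733099/91385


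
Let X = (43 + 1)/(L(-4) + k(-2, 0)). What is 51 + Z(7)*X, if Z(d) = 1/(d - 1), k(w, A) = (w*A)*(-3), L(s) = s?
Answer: 295/6 ≈ 49.167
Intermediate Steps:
k(w, A) = -3*A*w (k(w, A) = (A*w)*(-3) = -3*A*w)
Z(d) = 1/(-1 + d)
X = -11 (X = (43 + 1)/(-4 - 3*0*(-2)) = 44/(-4 + 0) = 44/(-4) = 44*(-¼) = -11)
51 + Z(7)*X = 51 - 11/(-1 + 7) = 51 - 11/6 = 295/6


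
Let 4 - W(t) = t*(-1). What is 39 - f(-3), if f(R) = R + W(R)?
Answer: 41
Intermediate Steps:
W(t) = 4 + t (W(t) = 4 - t*(-1) = 4 - (-1)*t = 4 + t)
f(R) = 4 + 2*R (f(R) = R + (4 + R) = 4 + 2*R)
39 - f(-3) = 39 - (4 + 2*(-3)) = 39 - (4 - 6) = 39 - 1*(-2) = 39 + 2 = 41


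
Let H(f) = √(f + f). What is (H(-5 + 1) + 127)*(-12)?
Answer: -1524 - 24*I*√2 ≈ -1524.0 - 33.941*I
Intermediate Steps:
H(f) = √2*√f (H(f) = √(2*f) = √2*√f)
(H(-5 + 1) + 127)*(-12) = (√2*√(-5 + 1) + 127)*(-12) = (√2*√(-4) + 127)*(-12) = (√2*(2*I) + 127)*(-12) = (2*I*√2 + 127)*(-12) = (127 + 2*I*√2)*(-12) = -1524 - 24*I*√2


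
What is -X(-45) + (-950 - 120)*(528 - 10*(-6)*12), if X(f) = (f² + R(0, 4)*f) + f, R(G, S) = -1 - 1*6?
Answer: -1337655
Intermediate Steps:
R(G, S) = -7 (R(G, S) = -1 - 6 = -7)
X(f) = f² - 6*f (X(f) = (f² - 7*f) + f = f² - 6*f)
-X(-45) + (-950 - 120)*(528 - 10*(-6)*12) = -(-45)*(-6 - 45) + (-950 - 120)*(528 - 10*(-6)*12) = -(-45)*(-51) - 1070*(528 + 60*12) = -1*2295 - 1070*(528 + 720) = -2295 - 1070*1248 = -2295 - 1335360 = -1337655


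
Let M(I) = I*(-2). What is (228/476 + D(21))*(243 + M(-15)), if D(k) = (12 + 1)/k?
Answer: 5096/17 ≈ 299.76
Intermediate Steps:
M(I) = -2*I
D(k) = 13/k
(228/476 + D(21))*(243 + M(-15)) = (228/476 + 13/21)*(243 - 2*(-15)) = (228*(1/476) + 13*(1/21))*(243 + 30) = (57/119 + 13/21)*273 = (56/51)*273 = 5096/17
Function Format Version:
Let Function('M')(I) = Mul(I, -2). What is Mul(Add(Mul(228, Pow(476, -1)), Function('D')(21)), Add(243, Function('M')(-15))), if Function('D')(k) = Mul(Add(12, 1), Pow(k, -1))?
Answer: Rational(5096, 17) ≈ 299.76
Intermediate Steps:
Function('M')(I) = Mul(-2, I)
Function('D')(k) = Mul(13, Pow(k, -1))
Mul(Add(Mul(228, Pow(476, -1)), Function('D')(21)), Add(243, Function('M')(-15))) = Mul(Add(Mul(228, Pow(476, -1)), Mul(13, Pow(21, -1))), Add(243, Mul(-2, -15))) = Mul(Add(Mul(228, Rational(1, 476)), Mul(13, Rational(1, 21))), Add(243, 30)) = Mul(Add(Rational(57, 119), Rational(13, 21)), 273) = Mul(Rational(56, 51), 273) = Rational(5096, 17)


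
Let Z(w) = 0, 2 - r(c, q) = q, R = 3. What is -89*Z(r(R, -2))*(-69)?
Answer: 0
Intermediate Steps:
r(c, q) = 2 - q
-89*Z(r(R, -2))*(-69) = -89*0*(-69) = 0*(-69) = 0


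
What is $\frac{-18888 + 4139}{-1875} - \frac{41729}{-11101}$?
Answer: $\frac{241970524}{20814375} \approx 11.625$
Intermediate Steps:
$\frac{-18888 + 4139}{-1875} - \frac{41729}{-11101} = \left(-14749\right) \left(- \frac{1}{1875}\right) - - \frac{41729}{11101} = \frac{14749}{1875} + \frac{41729}{11101} = \frac{241970524}{20814375}$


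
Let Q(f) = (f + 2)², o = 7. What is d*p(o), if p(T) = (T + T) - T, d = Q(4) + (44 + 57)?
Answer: 959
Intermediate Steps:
Q(f) = (2 + f)²
d = 137 (d = (2 + 4)² + (44 + 57) = 6² + 101 = 36 + 101 = 137)
p(T) = T (p(T) = 2*T - T = T)
d*p(o) = 137*7 = 959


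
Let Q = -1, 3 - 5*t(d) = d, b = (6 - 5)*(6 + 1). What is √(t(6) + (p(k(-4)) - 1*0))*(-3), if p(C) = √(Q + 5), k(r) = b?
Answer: -3*√35/5 ≈ -3.5496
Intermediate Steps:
b = 7 (b = 1*7 = 7)
k(r) = 7
t(d) = ⅗ - d/5
p(C) = 2 (p(C) = √(-1 + 5) = √4 = 2)
√(t(6) + (p(k(-4)) - 1*0))*(-3) = √((⅗ - ⅕*6) + (2 - 1*0))*(-3) = √((⅗ - 6/5) + (2 + 0))*(-3) = √(-⅗ + 2)*(-3) = √(7/5)*(-3) = (√35/5)*(-3) = -3*√35/5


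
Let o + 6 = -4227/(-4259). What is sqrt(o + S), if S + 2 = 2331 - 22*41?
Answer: sqrt(25793636894)/4259 ≈ 37.709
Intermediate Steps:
o = -21327/4259 (o = -6 - 4227/(-4259) = -6 - 4227*(-1/4259) = -6 + 4227/4259 = -21327/4259 ≈ -5.0075)
S = 1427 (S = -2 + (2331 - 22*41) = -2 + (2331 - 1*902) = -2 + (2331 - 902) = -2 + 1429 = 1427)
sqrt(o + S) = sqrt(-21327/4259 + 1427) = sqrt(6056266/4259) = sqrt(25793636894)/4259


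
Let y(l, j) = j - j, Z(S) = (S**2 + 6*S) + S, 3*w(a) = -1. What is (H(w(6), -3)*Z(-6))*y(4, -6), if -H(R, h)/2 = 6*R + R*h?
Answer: 0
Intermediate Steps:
w(a) = -1/3 (w(a) = (1/3)*(-1) = -1/3)
Z(S) = S**2 + 7*S
y(l, j) = 0
H(R, h) = -12*R - 2*R*h (H(R, h) = -2*(6*R + R*h) = -12*R - 2*R*h)
(H(w(6), -3)*Z(-6))*y(4, -6) = ((-2*(-1/3)*(6 - 3))*(-6*(7 - 6)))*0 = ((-2*(-1/3)*3)*(-6*1))*0 = (2*(-6))*0 = -12*0 = 0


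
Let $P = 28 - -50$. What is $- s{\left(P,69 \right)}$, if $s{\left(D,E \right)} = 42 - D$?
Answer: $36$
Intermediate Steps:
$P = 78$ ($P = 28 + 50 = 78$)
$- s{\left(P,69 \right)} = - (42 - 78) = \left(-1\right) \left(-36\right) = 36$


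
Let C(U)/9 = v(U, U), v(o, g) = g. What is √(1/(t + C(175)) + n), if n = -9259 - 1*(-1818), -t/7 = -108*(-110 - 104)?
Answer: I*√21220842141170/53403 ≈ 86.261*I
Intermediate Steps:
C(U) = 9*U
t = -161784 (t = -(-756)*(-110 - 104) = -(-756)*(-214) = -7*23112 = -161784)
n = -7441 (n = -9259 + 1818 = -7441)
√(1/(t + C(175)) + n) = √(1/(-161784 + 9*175) - 7441) = √(1/(-161784 + 1575) - 7441) = √(1/(-160209) - 7441) = √(-1/160209 - 7441) = √(-1192115170/160209) = I*√21220842141170/53403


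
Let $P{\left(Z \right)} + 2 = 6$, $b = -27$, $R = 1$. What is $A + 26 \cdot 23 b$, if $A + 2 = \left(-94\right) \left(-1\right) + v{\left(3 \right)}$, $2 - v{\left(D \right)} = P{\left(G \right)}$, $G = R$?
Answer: $-16056$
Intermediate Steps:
$G = 1$
$P{\left(Z \right)} = 4$ ($P{\left(Z \right)} = -2 + 6 = 4$)
$v{\left(D \right)} = -2$ ($v{\left(D \right)} = 2 - 4 = -2$)
$A = 90$ ($A = -2 - -92 = -2 + \left(94 - 2\right) = -2 + 92 = 90$)
$A + 26 \cdot 23 b = 90 + 26 \cdot 23 \left(-27\right) = 90 + 598 \left(-27\right) = 90 - 16146 = -16056$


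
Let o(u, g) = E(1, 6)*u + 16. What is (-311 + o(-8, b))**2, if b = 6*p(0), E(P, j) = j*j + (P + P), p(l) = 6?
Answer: 358801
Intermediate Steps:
E(P, j) = j**2 + 2*P
b = 36 (b = 6*6 = 36)
o(u, g) = 16 + 38*u (o(u, g) = (6**2 + 2*1)*u + 16 = (36 + 2)*u + 16 = 38*u + 16 = 16 + 38*u)
(-311 + o(-8, b))**2 = (-311 + (16 + 38*(-8)))**2 = (-311 + (16 - 304))**2 = (-311 - 288)**2 = (-599)**2 = 358801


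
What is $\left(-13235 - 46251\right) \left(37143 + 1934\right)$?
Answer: $-2324534422$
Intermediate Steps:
$\left(-13235 - 46251\right) \left(37143 + 1934\right) = \left(-59486\right) 39077 = -2324534422$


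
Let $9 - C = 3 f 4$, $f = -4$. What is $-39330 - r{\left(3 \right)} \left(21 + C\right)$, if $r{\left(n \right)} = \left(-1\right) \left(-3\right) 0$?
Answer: $-39330$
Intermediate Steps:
$C = 57$ ($C = 9 - 3 \left(-4\right) 4 = 9 - \left(-12\right) 4 = 9 - -48 = 9 + 48 = 57$)
$r{\left(n \right)} = 0$ ($r{\left(n \right)} = 3 \cdot 0 = 0$)
$-39330 - r{\left(3 \right)} \left(21 + C\right) = -39330 - 0 \left(21 + 57\right) = -39330 - 0 \cdot 78 = -39330 - 0 = -39330 + 0 = -39330$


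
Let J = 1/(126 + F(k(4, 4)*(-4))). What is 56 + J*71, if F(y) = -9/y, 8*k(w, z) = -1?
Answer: 6119/108 ≈ 56.657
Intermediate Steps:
k(w, z) = -1/8 (k(w, z) = (1/8)*(-1) = -1/8)
J = 1/108 (J = 1/(126 - 9/((-1/8*(-4)))) = 1/(126 - 9/1/2) = 1/(126 - 9*2) = 1/(126 - 18) = 1/108 ≈ 0.0092593)
56 + J*71 = 56 + (1/108)*71 = 56 + 71/108 = 6119/108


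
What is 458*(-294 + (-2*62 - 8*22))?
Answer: -272052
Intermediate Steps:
458*(-294 + (-2*62 - 8*22)) = 458*(-294 + (-124 - 1*176)) = 458*(-294 + (-124 - 176)) = 458*(-294 - 300) = 458*(-594) = -272052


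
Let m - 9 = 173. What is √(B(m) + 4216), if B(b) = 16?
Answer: 46*√2 ≈ 65.054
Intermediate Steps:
m = 182 (m = 9 + 173 = 182)
√(B(m) + 4216) = √(16 + 4216) = √4232 = 46*√2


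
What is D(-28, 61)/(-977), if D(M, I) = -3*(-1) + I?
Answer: -64/977 ≈ -0.065507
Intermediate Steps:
D(M, I) = 3 + I
D(-28, 61)/(-977) = (3 + 61)/(-977) = 64*(-1/977) = -64/977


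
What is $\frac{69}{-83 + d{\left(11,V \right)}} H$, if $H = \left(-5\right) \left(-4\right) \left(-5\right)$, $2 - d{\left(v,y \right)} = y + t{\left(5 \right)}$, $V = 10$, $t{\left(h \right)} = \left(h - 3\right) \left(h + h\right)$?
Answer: $\frac{2300}{37} \approx 62.162$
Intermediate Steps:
$t{\left(h \right)} = 2 h \left(-3 + h\right)$ ($t{\left(h \right)} = \left(-3 + h\right) 2 h = 2 h \left(-3 + h\right)$)
$d{\left(v,y \right)} = -18 - y$ ($d{\left(v,y \right)} = 2 - \left(y + 2 \cdot 5 \left(-3 + 5\right)\right) = 2 - \left(y + 2 \cdot 5 \cdot 2\right) = 2 - \left(y + 20\right) = 2 - \left(20 + y\right) = -18 - y$)
$H = -100$ ($H = 20 \left(-5\right) = -100$)
$\frac{69}{-83 + d{\left(11,V \right)}} H = \frac{69}{-83 - 28} \left(-100\right) = \frac{69}{-111} \left(-100\right) = 69 \left(- \frac{1}{111}\right) \left(-100\right) = \left(- \frac{23}{37}\right) \left(-100\right) = \frac{2300}{37}$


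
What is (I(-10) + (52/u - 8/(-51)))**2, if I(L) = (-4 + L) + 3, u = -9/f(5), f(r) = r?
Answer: 36954241/23409 ≈ 1578.6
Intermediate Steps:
u = -9/5 ≈ -1.8000
I(L) = -1 + L
(I(-10) + (52/u - 8/(-51)))**2 = ((-1 - 10) + (52/(-9/5) - 8/(-51)))**2 = (-11 + (52*(-5/9) - 8*(-1/51)))**2 = (-11 + (-260/9 + 8/51))**2 = (-11 - 4396/153)**2 = (-6079/153)**2 = 36954241/23409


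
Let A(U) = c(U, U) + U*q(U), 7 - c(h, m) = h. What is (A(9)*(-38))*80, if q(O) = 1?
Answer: -21280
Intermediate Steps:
c(h, m) = 7 - h
A(U) = 7 (A(U) = (7 - U) + U*1 = (7 - U) + U = 7)
(A(9)*(-38))*80 = (7*(-38))*80 = -266*80 = -21280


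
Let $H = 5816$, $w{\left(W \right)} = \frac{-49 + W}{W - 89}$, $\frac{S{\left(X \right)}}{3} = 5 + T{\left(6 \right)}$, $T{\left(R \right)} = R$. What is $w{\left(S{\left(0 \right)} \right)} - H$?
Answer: $- \frac{40710}{7} \approx -5815.7$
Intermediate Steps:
$S{\left(X \right)} = 33$ ($S{\left(X \right)} = 3 \left(5 + 6\right) = 3 \cdot 11 = 33$)
$w{\left(W \right)} = \frac{-49 + W}{-89 + W}$
$w{\left(S{\left(0 \right)} \right)} - H = \frac{-49 + 33}{-89 + 33} - 5816 = \frac{1}{-56} \left(-16\right) - 5816 = \left(- \frac{1}{56}\right) \left(-16\right) - 5816 = \frac{2}{7} - 5816 = - \frac{40710}{7}$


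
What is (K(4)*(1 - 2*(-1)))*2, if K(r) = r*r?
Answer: 96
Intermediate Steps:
K(r) = r²
(K(4)*(1 - 2*(-1)))*2 = (4²*(1 - 2*(-1)))*2 = (16*(1 + 2))*2 = (16*3)*2 = 48*2 = 96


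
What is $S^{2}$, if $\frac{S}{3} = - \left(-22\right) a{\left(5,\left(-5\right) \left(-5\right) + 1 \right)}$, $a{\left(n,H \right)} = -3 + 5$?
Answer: $17424$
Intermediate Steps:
$a{\left(n,H \right)} = 2$
$S = 132$ ($S = 3 \left(- \left(-22\right) 2\right) = 3 \left(\left(-1\right) \left(-44\right)\right) = 3 \cdot 44 = 132$)
$S^{2} = 132^{2} = 17424$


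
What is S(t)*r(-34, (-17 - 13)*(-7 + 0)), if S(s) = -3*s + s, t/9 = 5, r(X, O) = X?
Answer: 3060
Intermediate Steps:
t = 45 (t = 9*5 = 45)
S(s) = -2*s
S(t)*r(-34, (-17 - 13)*(-7 + 0)) = -2*45*(-34) = -90*(-34) = 3060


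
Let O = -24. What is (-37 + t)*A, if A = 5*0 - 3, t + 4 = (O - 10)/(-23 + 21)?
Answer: 72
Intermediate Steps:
t = 13 (t = -4 + (-24 - 10)/(-23 + 21) = -4 - 34/(-2) = -4 - 34*(-½) = -4 + 17 = 13)
A = -3 (A = 0 - 3 = -3)
(-37 + t)*A = (-37 + 13)*(-3) = -24*(-3) = 72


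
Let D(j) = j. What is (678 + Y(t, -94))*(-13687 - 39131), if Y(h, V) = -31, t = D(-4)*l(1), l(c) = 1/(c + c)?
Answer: -34173246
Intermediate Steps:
l(c) = 1/(2*c)
t = -2 (t = -2/1 = -2 ≈ -2.0000)
(678 + Y(t, -94))*(-13687 - 39131) = (678 - 31)*(-13687 - 39131) = 647*(-52818) = -34173246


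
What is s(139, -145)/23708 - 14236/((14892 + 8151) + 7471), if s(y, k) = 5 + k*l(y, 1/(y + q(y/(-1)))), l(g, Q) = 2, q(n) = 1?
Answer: -173101789/361712956 ≈ -0.47856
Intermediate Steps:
s(y, k) = 5 + 2*k (s(y, k) = 5 + k*2 = 5 + 2*k)
s(139, -145)/23708 - 14236/((14892 + 8151) + 7471) = (5 + 2*(-145))/23708 - 14236/((14892 + 8151) + 7471) = (5 - 290)*(1/23708) - 14236/(23043 + 7471) = -285*1/23708 - 14236/30514 = -285/23708 - 14236*1/30514 = -285/23708 - 7118/15257 = -173101789/361712956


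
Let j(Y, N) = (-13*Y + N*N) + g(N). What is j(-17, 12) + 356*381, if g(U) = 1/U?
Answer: 1632013/12 ≈ 1.3600e+5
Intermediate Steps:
j(Y, N) = 1/N + N**2 - 13*Y (j(Y, N) = (-13*Y + N*N) + 1/N = (-13*Y + N**2) + 1/N = (N**2 - 13*Y) + 1/N = 1/N + N**2 - 13*Y)
j(-17, 12) + 356*381 = (1/12 + 12**2 - 13*(-17)) + 356*381 = (1/12 + 144 + 221) + 135636 = 4381/12 + 135636 = 1632013/12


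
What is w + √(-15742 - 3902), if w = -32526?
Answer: -32526 + 2*I*√4911 ≈ -32526.0 + 140.16*I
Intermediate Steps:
w + √(-15742 - 3902) = -32526 + √(-15742 - 3902) = -32526 + √(-19644) = -32526 + 2*I*√4911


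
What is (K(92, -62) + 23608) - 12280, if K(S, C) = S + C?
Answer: 11358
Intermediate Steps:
K(S, C) = C + S
(K(92, -62) + 23608) - 12280 = ((-62 + 92) + 23608) - 12280 = (30 + 23608) - 12280 = 23638 - 12280 = 11358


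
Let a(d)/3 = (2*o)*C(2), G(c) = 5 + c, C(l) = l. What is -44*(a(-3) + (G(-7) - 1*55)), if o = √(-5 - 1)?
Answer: 2508 - 528*I*√6 ≈ 2508.0 - 1293.3*I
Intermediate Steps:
o = I*√6 (o = √(-6) = I*√6 ≈ 2.4495*I)
a(d) = 12*I*√6 (a(d) = 3*((2*(I*√6))*2) = 3*((2*I*√6)*2) = 3*(4*I*√6) = 12*I*√6)
-44*(a(-3) + (G(-7) - 1*55)) = -44*(12*I*√6 + ((5 - 7) - 1*55)) = -44*(12*I*√6 + (-2 - 55)) = -44*(12*I*√6 - 57) = -44*(-57 + 12*I*√6) = 2508 - 528*I*√6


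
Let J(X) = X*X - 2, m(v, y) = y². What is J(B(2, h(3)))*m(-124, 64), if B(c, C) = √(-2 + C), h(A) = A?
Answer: -4096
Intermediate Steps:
J(X) = -2 + X² (J(X) = X² - 2 = -2 + X²)
J(B(2, h(3)))*m(-124, 64) = (-2 + (√(-2 + 3))²)*64² = (-2 + (√1)²)*4096 = (-2 + 1²)*4096 = (-2 + 1)*4096 = -1*4096 = -4096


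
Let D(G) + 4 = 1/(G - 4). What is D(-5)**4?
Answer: 1874161/6561 ≈ 285.65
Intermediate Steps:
D(G) = -4 + 1/(-4 + G) (D(G) = -4 + 1/(G - 4) = -4 + 1/(-4 + G))
D(-5)**4 = ((17 - 4*(-5))/(-4 - 5))**4 = ((17 + 20)/(-9))**4 = (-1/9*37)**4 = (-37/9)**4 = 1874161/6561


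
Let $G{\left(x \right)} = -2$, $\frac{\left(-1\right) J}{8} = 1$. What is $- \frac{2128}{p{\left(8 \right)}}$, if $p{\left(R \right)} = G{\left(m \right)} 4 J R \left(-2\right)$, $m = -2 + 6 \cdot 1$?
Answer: $\frac{133}{64} \approx 2.0781$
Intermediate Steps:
$J = -8$ ($J = \left(-8\right) 1 = -8$)
$m = 4$ ($m = -2 + 6 = 4$)
$p{\left(R \right)} = - 128 R$ ($p{\left(R \right)} = \left(-2\right) 4 - 8 R \left(-2\right) = - 8 \cdot 16 R = - 128 R$)
$- \frac{2128}{p{\left(8 \right)}} = - \frac{2128}{\left(-128\right) 8} = - \frac{2128}{-1024} = \left(-2128\right) \left(- \frac{1}{1024}\right) = \frac{133}{64}$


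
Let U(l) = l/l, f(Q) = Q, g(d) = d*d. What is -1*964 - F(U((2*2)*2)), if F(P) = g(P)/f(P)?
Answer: -965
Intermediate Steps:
g(d) = d²
U(l) = 1
F(P) = P (F(P) = P²/P = P)
-1*964 - F(U((2*2)*2)) = -1*964 - 1*1 = -964 - 1 = -965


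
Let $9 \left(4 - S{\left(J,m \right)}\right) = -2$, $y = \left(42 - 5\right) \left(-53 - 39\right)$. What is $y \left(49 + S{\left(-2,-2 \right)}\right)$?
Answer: $- \frac{1630516}{9} \approx -1.8117 \cdot 10^{5}$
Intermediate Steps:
$y = -3404$ ($y = 37 \left(-92\right) = -3404$)
$S{\left(J,m \right)} = \frac{38}{9}$ ($S{\left(J,m \right)} = 4 - - \frac{2}{9} = 4 + \frac{2}{9} = \frac{38}{9}$)
$y \left(49 + S{\left(-2,-2 \right)}\right) = - 3404 \left(49 + \frac{38}{9}\right) = \left(-3404\right) \frac{479}{9} = - \frac{1630516}{9}$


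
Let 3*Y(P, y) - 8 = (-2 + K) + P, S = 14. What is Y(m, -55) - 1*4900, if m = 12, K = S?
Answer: -14668/3 ≈ -4889.3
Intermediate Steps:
K = 14
Y(P, y) = 20/3 + P/3 (Y(P, y) = 8/3 + ((-2 + 14) + P)/3 = 8/3 + (12 + P)/3 = 8/3 + (4 + P/3) = 20/3 + P/3)
Y(m, -55) - 1*4900 = (20/3 + (⅓)*12) - 1*4900 = (20/3 + 4) - 4900 = 32/3 - 4900 = -14668/3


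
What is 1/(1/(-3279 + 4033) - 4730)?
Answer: -754/3566419 ≈ -0.00021142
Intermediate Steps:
1/(1/(-3279 + 4033) - 4730) = 1/(1/754 - 4730) = 1/(-3566419/754) = -754/3566419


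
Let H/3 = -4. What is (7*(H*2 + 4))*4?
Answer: -560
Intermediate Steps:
H = -12 (H = 3*(-4) = -12)
(7*(H*2 + 4))*4 = (7*(-12*2 + 4))*4 = (7*(-24 + 4))*4 = (7*(-20))*4 = -140*4 = -560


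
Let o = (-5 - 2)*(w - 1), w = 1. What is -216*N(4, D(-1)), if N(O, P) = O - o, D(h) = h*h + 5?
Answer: -864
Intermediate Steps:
o = 0 (o = (-5 - 2)*(1 - 1) = -7*0 = 0)
D(h) = 5 + h² (D(h) = h² + 5 = 5 + h²)
N(O, P) = O (N(O, P) = O - 1*0 = O + 0 = O)
-216*N(4, D(-1)) = -216*4 = -864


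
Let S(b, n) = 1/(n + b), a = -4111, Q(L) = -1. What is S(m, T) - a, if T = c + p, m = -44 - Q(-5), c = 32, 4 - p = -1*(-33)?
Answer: 164439/40 ≈ 4111.0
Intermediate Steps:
p = -29 (p = 4 - (-1)*(-33) = 4 - 1*33 = 4 - 33 = -29)
m = -43 (m = -44 - 1*(-1) = -44 + 1 = -43)
T = 3 (T = 32 - 29 = 3)
S(b, n) = 1/(b + n)
S(m, T) - a = 1/(-43 + 3) - 1*(-4111) = 1/(-40) + 4111 = -1/40 + 4111 = 164439/40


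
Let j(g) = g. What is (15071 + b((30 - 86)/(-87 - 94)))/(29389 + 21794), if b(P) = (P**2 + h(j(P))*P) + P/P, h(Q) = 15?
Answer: 493928968/1676806263 ≈ 0.29457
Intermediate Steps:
b(P) = 1 + P**2 + 15*P (b(P) = (P**2 + 15*P) + P/P = (P**2 + 15*P) + 1 = 1 + P**2 + 15*P)
(15071 + b((30 - 86)/(-87 - 94)))/(29389 + 21794) = (15071 + (1 + ((30 - 86)/(-87 - 94))**2 + 15*((30 - 86)/(-87 - 94))))/(29389 + 21794) = (15071 + (1 + (-56/(-181))**2 + 15*(-56/(-181))))/51183 = (15071 + (1 + (-56*(-1/181))**2 + 15*(-56*(-1/181))))*(1/51183) = (15071 + (1 + (56/181)**2 + 15*(56/181)))*(1/51183) = (15071 + (1 + 3136/32761 + 840/181))*(1/51183) = (15071 + 187937/32761)*(1/51183) = (493928968/32761)*(1/51183) = 493928968/1676806263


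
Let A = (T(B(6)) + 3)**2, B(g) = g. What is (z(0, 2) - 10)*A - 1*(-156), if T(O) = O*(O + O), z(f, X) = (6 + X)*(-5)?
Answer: -281094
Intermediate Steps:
z(f, X) = -30 - 5*X
T(O) = 2*O**2 (T(O) = O*(2*O) = 2*O**2)
A = 5625 (A = (2*6**2 + 3)**2 = (2*36 + 3)**2 = (72 + 3)**2 = 75**2 = 5625)
(z(0, 2) - 10)*A - 1*(-156) = ((-30 - 5*2) - 10)*5625 - 1*(-156) = ((-30 - 10) - 10)*5625 + 156 = (-40 - 10)*5625 + 156 = -50*5625 + 156 = -281250 + 156 = -281094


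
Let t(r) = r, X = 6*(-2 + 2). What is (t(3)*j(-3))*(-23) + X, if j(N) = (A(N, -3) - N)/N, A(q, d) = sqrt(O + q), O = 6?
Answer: 69 + 23*sqrt(3) ≈ 108.84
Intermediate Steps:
A(q, d) = sqrt(6 + q)
X = 0 (X = 6*0 = 0)
j(N) = (sqrt(6 + N) - N)/N
(t(3)*j(-3))*(-23) + X = (3*((sqrt(6 - 3) - 1*(-3))/(-3)))*(-23) + 0 = (3*(-(sqrt(3) + 3)/3))*(-23) + 0 = (3*(-(3 + sqrt(3))/3))*(-23) + 0 = (3*(-1 - sqrt(3)/3))*(-23) + 0 = (-3 - sqrt(3))*(-23) + 0 = (69 + 23*sqrt(3)) + 0 = 69 + 23*sqrt(3)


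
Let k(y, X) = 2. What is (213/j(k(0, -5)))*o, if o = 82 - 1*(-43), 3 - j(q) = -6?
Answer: 8875/3 ≈ 2958.3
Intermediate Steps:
j(q) = 9 (j(q) = 3 - 1*(-6) = 3 + 6 = 9)
o = 125 (o = 82 + 43 = 125)
(213/j(k(0, -5)))*o = (213/9)*125 = (213*(⅑))*125 = (71/3)*125 = 8875/3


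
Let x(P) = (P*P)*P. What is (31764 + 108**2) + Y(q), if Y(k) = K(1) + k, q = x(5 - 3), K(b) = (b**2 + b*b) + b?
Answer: 43439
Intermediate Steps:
x(P) = P**3 (x(P) = P**2*P = P**3)
K(b) = b + 2*b**2 (K(b) = (b**2 + b**2) + b = 2*b**2 + b = b + 2*b**2)
q = 8 (q = (5 - 3)**3 = 2**3 = 8)
Y(k) = 3 + k (Y(k) = 1*(1 + 2*1) + k = 1*(1 + 2) + k = 1*3 + k = 3 + k)
(31764 + 108**2) + Y(q) = (31764 + 108**2) + (3 + 8) = (31764 + 11664) + 11 = 43428 + 11 = 43439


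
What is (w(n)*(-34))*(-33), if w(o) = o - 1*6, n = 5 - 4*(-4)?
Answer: 16830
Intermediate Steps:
n = 21 (n = 5 + 16 = 21)
w(o) = -6 + o (w(o) = o - 6 = -6 + o)
(w(n)*(-34))*(-33) = ((-6 + 21)*(-34))*(-33) = (15*(-34))*(-33) = -510*(-33) = 16830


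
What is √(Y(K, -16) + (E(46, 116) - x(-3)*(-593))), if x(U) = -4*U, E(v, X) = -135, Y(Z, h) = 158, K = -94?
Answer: 11*√59 ≈ 84.493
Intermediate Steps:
√(Y(K, -16) + (E(46, 116) - x(-3)*(-593))) = √(158 + (-135 - (-4*(-3))*(-593))) = √(158 + (-135 - 12*(-593))) = √(158 + (-135 - 1*(-7116))) = √(158 + (-135 + 7116)) = √(158 + 6981) = √7139 = 11*√59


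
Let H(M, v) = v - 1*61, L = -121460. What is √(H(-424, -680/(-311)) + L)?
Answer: I*√11753421161/311 ≈ 348.6*I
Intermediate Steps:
H(M, v) = -61 + v (H(M, v) = v - 61 = -61 + v)
√(H(-424, -680/(-311)) + L) = √((-61 - 680/(-311)) - 121460) = √((-61 - 680*(-1/311)) - 121460) = √((-61 + 680/311) - 121460) = √(-18291/311 - 121460) = √(-37792351/311) = I*√11753421161/311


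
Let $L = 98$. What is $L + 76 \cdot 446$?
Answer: $33994$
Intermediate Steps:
$L + 76 \cdot 446 = 98 + 76 \cdot 446 = 98 + 33896 = 33994$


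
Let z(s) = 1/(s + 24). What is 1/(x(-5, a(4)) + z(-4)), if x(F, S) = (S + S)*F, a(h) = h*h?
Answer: -20/3199 ≈ -0.0062520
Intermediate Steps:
a(h) = h²
x(F, S) = 2*F*S (x(F, S) = (2*S)*F = 2*F*S)
z(s) = 1/(24 + s)
1/(x(-5, a(4)) + z(-4)) = 1/(2*(-5)*4² + 1/(24 - 4)) = 1/(2*(-5)*16 + 1/20) = 1/(-160 + 1/20) = 1/(-3199/20) = -20/3199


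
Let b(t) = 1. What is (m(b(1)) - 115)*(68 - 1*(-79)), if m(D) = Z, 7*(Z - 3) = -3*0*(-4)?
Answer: -16464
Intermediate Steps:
Z = 3 (Z = 3 + (-3*0*(-4))/7 = 3 + (0*(-4))/7 = 3 + (⅐)*0 = 3 + 0 = 3)
m(D) = 3
(m(b(1)) - 115)*(68 - 1*(-79)) = (3 - 115)*(68 - 1*(-79)) = -112*(68 + 79) = -112*147 = -16464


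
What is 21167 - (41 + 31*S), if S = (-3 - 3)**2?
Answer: 20010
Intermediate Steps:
S = 36 (S = (-6)**2 = 36)
21167 - (41 + 31*S) = 21167 - (41 + 31*36) = 21167 - (41 + 1116) = 21167 - 1*1157 = 21167 - 1157 = 20010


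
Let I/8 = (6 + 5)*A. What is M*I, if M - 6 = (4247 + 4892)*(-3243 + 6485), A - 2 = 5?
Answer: 18251244704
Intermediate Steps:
A = 7 (A = 2 + 5 = 7)
M = 29628644 (M = 6 + (4247 + 4892)*(-3243 + 6485) = 6 + 9139*3242 = 6 + 29628638 = 29628644)
I = 616 (I = 8*((6 + 5)*7) = 8*(11*7) = 8*77 = 616)
M*I = 29628644*616 = 18251244704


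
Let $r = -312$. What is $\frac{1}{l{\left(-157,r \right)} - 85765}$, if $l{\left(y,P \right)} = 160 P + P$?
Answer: $- \frac{1}{135997} \approx -7.3531 \cdot 10^{-6}$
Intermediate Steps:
$l{\left(y,P \right)} = 161 P$
$\frac{1}{l{\left(-157,r \right)} - 85765} = \frac{1}{161 \left(-312\right) - 85765} = \frac{1}{-50232 - 85765} = \frac{1}{-135997} = - \frac{1}{135997}$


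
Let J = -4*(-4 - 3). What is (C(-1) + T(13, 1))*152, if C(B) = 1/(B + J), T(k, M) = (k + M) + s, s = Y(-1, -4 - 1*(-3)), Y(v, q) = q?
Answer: 53504/27 ≈ 1981.6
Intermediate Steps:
s = -1 (s = -4 - 1*(-3) = -4 + 3 = -1)
T(k, M) = -1 + M + k (T(k, M) = (k + M) - 1 = (M + k) - 1 = -1 + M + k)
J = 28 (J = -4*(-7) = 28)
C(B) = 1/(28 + B) (C(B) = 1/(B + 28) = 1/(28 + B))
(C(-1) + T(13, 1))*152 = (1/(28 - 1) + (-1 + 1 + 13))*152 = (1/27 + 13)*152 = (352/27)*152 = 53504/27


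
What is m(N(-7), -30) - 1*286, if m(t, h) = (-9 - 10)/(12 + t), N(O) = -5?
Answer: -2021/7 ≈ -288.71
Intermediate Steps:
m(t, h) = -19/(12 + t)
m(N(-7), -30) - 1*286 = -19/(12 - 5) - 1*286 = -19/7 - 286 = -2021/7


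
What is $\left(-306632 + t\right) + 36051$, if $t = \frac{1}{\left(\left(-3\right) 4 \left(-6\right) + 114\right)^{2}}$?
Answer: $- \frac{9361020275}{34596} \approx -2.7058 \cdot 10^{5}$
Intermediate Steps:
$t = \frac{1}{34596}$ ($t = \frac{1}{\left(\left(-12\right) \left(-6\right) + 114\right)^{2}} = \frac{1}{\left(72 + 114\right)^{2}} = \frac{1}{186^{2}} = \frac{1}{34596} \approx 2.8905 \cdot 10^{-5}$)
$\left(-306632 + t\right) + 36051 = \left(-306632 + \frac{1}{34596}\right) + 36051 = - \frac{10608240671}{34596} + 36051 = - \frac{9361020275}{34596}$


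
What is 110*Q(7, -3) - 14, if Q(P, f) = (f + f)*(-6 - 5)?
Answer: 7246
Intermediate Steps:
Q(P, f) = -22*f (Q(P, f) = (2*f)*(-11) = -22*f)
110*Q(7, -3) - 14 = 110*(-22*(-3)) - 14 = 110*66 - 14 = 7260 - 14 = 7246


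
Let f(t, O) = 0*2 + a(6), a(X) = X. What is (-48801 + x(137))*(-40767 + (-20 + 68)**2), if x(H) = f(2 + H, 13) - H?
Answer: 1882071516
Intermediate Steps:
f(t, O) = 6 (f(t, O) = 0*2 + 6 = 0 + 6 = 6)
x(H) = 6 - H
(-48801 + x(137))*(-40767 + (-20 + 68)**2) = (-48801 + (6 - 1*137))*(-40767 + (-20 + 68)**2) = (-48801 + (6 - 137))*(-40767 + 48**2) = (-48801 - 131)*(-40767 + 2304) = -48932*(-38463) = 1882071516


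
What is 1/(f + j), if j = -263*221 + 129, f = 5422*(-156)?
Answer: -1/903826 ≈ -1.1064e-6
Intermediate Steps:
f = -845832
j = -57994 (j = -58123 + 129 = -57994)
1/(f + j) = 1/(-845832 - 57994) = 1/(-903826) = -1/903826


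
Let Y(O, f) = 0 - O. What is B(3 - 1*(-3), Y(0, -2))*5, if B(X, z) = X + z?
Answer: 30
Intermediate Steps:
Y(O, f) = -O
B(3 - 1*(-3), Y(0, -2))*5 = ((3 - 1*(-3)) - 1*0)*5 = ((3 + 3) + 0)*5 = (6 + 0)*5 = 6*5 = 30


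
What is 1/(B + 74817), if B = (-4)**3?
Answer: 1/74753 ≈ 1.3377e-5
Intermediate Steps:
B = -64
1/(B + 74817) = 1/(-64 + 74817) = 1/74753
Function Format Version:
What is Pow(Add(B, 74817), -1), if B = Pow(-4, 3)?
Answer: Rational(1, 74753) ≈ 1.3377e-5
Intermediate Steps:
B = -64
Pow(Add(B, 74817), -1) = Pow(Add(-64, 74817), -1) = Pow(74753, -1) = Rational(1, 74753)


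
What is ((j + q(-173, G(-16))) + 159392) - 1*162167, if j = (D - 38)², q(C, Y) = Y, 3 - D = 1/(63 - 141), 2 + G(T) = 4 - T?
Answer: -9326147/6084 ≈ -1532.9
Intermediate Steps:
G(T) = 2 - T (G(T) = -2 + (4 - T) = 2 - T)
D = 235/78 (D = 3 - 1/(63 - 141) = 3 - 1/(-78) = 3 - 1*(-1/78) = 3 + 1/78 = 235/78 ≈ 3.0128)
j = 7447441/6084 (j = (235/78 - 38)² = (-2729/78)² = 7447441/6084 ≈ 1224.1)
((j + q(-173, G(-16))) + 159392) - 1*162167 = ((7447441/6084 + (2 - 1*(-16))) + 159392) - 1*162167 = ((7447441/6084 + (2 + 16)) + 159392) - 162167 = ((7447441/6084 + 18) + 159392) - 162167 = (7556953/6084 + 159392) - 162167 = 977297881/6084 - 162167 = -9326147/6084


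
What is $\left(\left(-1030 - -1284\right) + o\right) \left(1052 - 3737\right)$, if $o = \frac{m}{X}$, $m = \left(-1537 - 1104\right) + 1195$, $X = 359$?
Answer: $- \frac{240951900}{359} \approx -6.7118 \cdot 10^{5}$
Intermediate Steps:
$m = -1446$ ($m = -2641 + 1195 = -1446$)
$o = - \frac{1446}{359} \approx -4.0279$
$\left(\left(-1030 - -1284\right) + o\right) \left(1052 - 3737\right) = \left(\left(-1030 - -1284\right) - \frac{1446}{359}\right) \left(1052 - 3737\right) = \left(\left(-1030 + 1284\right) - \frac{1446}{359}\right) \left(-2685\right) = \left(254 - \frac{1446}{359}\right) \left(-2685\right) = \frac{89740}{359} \left(-2685\right) = - \frac{240951900}{359}$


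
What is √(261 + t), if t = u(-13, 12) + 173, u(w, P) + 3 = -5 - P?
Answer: 3*√46 ≈ 20.347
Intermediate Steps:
u(w, P) = -8 - P (u(w, P) = -3 + (-5 - P) = -8 - P)
t = 153 (t = (-8 - 1*12) + 173 = (-8 - 12) + 173 = -20 + 173 = 153)
√(261 + t) = √(261 + 153) = √414 = 3*√46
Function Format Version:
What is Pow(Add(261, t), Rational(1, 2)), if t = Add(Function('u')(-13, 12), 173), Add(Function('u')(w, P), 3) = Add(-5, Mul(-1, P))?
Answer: Mul(3, Pow(46, Rational(1, 2))) ≈ 20.347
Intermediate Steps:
Function('u')(w, P) = Add(-8, Mul(-1, P)) (Function('u')(w, P) = Add(-3, Add(-5, Mul(-1, P))) = Add(-8, Mul(-1, P)))
t = 153 (t = Add(Add(-8, Mul(-1, 12)), 173) = Add(Add(-8, -12), 173) = Add(-20, 173) = 153)
Pow(Add(261, t), Rational(1, 2)) = Pow(Add(261, 153), Rational(1, 2)) = Pow(414, Rational(1, 2)) = Mul(3, Pow(46, Rational(1, 2)))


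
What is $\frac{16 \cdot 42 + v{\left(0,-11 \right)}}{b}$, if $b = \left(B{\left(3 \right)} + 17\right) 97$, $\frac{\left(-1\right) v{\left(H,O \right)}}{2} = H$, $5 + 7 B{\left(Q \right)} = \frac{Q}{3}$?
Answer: $\frac{4704}{11155} \approx 0.42169$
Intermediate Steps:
$B{\left(Q \right)} = - \frac{5}{7} + \frac{Q}{21}$ ($B{\left(Q \right)} = - \frac{5}{7} + \frac{\frac{1}{3} Q}{7} = - \frac{5}{7} + \frac{Q}{21}$)
$v{\left(H,O \right)} = - 2 H$
$b = \frac{11155}{7}$ ($b = \left(\left(- \frac{5}{7} + \frac{1}{21} \cdot 3\right) + 17\right) 97 = \left(\left(- \frac{5}{7} + \frac{1}{7}\right) + 17\right) 97 = \left(- \frac{4}{7} + 17\right) 97 = \frac{115}{7} \cdot 97 = \frac{11155}{7} \approx 1593.6$)
$\frac{16 \cdot 42 + v{\left(0,-11 \right)}}{b} = \frac{16 \cdot 42 - 0}{\frac{11155}{7}} = \left(672 + 0\right) \frac{7}{11155} = 672 \cdot \frac{7}{11155} = \frac{4704}{11155}$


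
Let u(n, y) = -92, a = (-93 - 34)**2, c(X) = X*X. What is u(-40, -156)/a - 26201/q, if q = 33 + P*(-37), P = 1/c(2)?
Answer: -88968024/80645 ≈ -1103.2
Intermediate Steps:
c(X) = X**2
a = 16129 (a = (-127)**2 = 16129)
P = 1/4 (P = 1/(2**2) = 1/4 ≈ 0.25000)
q = 95/4 (q = 33 + (1/4)*(-37) = 33 - 37/4 = 95/4 ≈ 23.750)
u(-40, -156)/a - 26201/q = -92/16129 - 26201/95/4 = -92*1/16129 - 26201*4/95 = -92/16129 - 5516/5 = -88968024/80645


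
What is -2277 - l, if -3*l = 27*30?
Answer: -2007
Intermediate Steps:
l = -270 (l = -9*30 = -1/3*810 = -270)
-2277 - l = -2277 - 1*(-270) = -2277 + 270 = -2007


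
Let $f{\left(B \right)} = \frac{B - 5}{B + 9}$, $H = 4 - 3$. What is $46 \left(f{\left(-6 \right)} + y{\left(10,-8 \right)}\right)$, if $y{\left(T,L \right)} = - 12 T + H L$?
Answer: $- \frac{18170}{3} \approx -6056.7$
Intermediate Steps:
$H = 1$
$y{\left(T,L \right)} = L - 12 T$ ($y{\left(T,L \right)} = - 12 T + 1 L = - 12 T + L = L - 12 T$)
$f{\left(B \right)} = \frac{-5 + B}{9 + B}$
$46 \left(f{\left(-6 \right)} + y{\left(10,-8 \right)}\right) = 46 \left(\frac{-5 - 6}{9 - 6} - 128\right) = 46 \left(\frac{1}{3} \left(-11\right) - 128\right) = 46 \left(- \frac{11}{3} - 128\right) = 46 \left(- \frac{395}{3}\right) = - \frac{18170}{3}$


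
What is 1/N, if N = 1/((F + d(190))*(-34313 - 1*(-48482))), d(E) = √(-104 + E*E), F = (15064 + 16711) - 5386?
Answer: 373905741 + 28338*√8999 ≈ 3.7659e+8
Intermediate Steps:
F = 26389 (F = 31775 - 5386 = 26389)
d(E) = √(-104 + E²)
N = 1/(14169*(26389 + 2*√8999)) (N = 1/((26389 + √(-104 + 190²))*(-34313 - 1*(-48482))) = 1/((26389 + √(-104 + 36100))*(-34313 + 48482)) = 1/((26389 + √35996)*14169) = (1/14169)/(26389 + 2*√8999) = 1/(14169*(26389 + 2*√8999)) ≈ 2.6554e-9)
1/N = 1/(26389/9866488571925 - 2*√8999/9866488571925)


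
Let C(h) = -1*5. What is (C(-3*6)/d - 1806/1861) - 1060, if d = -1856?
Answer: -3664599591/3454016 ≈ -1061.0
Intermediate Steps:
C(h) = -5
(C(-3*6)/d - 1806/1861) - 1060 = (-5/(-1856) - 1806/1861) - 1060 = (-5*(-1/1856) - 1806*1/1861) - 1060 = (5/1856 - 1806/1861) - 1060 = -3342631/3454016 - 1060 = -3664599591/3454016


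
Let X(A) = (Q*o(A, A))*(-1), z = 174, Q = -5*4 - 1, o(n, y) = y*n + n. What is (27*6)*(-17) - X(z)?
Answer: -642204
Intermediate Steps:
o(n, y) = n + n*y (o(n, y) = n*y + n = n + n*y)
Q = -21 (Q = -20 - 1 = -21)
X(A) = 21*A*(1 + A) (X(A) = -21*A*(1 + A)*(-1) = 21*A*(1 + A))
(27*6)*(-17) - X(z) = (27*6)*(-17) - 21*174*(1 + 174) = 162*(-17) - 21*174*175 = -2754 - 1*639450 = -2754 - 639450 = -642204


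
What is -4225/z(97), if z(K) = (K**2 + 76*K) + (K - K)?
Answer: -4225/16781 ≈ -0.25177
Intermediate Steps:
z(K) = K**2 + 76*K (z(K) = (K**2 + 76*K) + 0 = K**2 + 76*K)
-4225/z(97) = -4225*1/(97*(76 + 97)) = -4225/(97*173) = -4225/16781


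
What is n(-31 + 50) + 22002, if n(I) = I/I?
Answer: 22003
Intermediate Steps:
n(I) = 1
n(-31 + 50) + 22002 = 1 + 22002 = 22003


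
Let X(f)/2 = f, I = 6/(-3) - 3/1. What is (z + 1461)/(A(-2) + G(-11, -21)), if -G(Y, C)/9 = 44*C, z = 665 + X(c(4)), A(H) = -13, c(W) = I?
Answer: 92/361 ≈ 0.25485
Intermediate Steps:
I = -5 (I = 6*(-⅓) - 3*1 = -2 - 3 = -5)
c(W) = -5
X(f) = 2*f
z = 655 (z = 665 + 2*(-5) = 665 - 10 = 655)
G(Y, C) = -396*C
(z + 1461)/(A(-2) + G(-11, -21)) = (655 + 1461)/(-13 - 396*(-21)) = 2116/(-13 + 8316) = 2116/8303 = 2116*(1/8303) = 92/361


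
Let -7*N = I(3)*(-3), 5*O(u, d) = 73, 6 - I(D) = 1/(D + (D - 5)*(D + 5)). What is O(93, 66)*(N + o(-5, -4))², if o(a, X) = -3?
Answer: 94608/41405 ≈ 2.2849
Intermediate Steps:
I(D) = 6 - 1/(D + (-5 + D)*(5 + D)) (I(D) = 6 - 1/(D + (D - 5)*(D + 5)) = 6 - 1/(D + (-5 + D)*(5 + D)))
O(u, d) = 73/5 (O(u, d) = (⅕)*73 = 73/5)
N = 237/91 (N = -(-151 + 6*3 + 6*3²)/(-25 + 3 + 3²)*(-3)/7 = -(-151 + 18 + 6*9)/(-25 + 3 + 9)*(-3)/7 = -(-151 + 18 + 54)/(-13)*(-3)/7 = -(-1/13*(-79))*(-3)/7 = -79*(-3)/91 = -⅐*(-237/13) = 237/91 ≈ 2.6044)
O(93, 66)*(N + o(-5, -4))² = 73*(237/91 - 3)²/5 = 73*(-36/91)²/5 = (73/5)*(1296/8281) = 94608/41405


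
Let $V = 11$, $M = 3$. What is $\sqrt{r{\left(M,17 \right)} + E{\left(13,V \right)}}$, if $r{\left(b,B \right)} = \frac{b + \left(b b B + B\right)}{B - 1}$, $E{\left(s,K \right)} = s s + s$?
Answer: $\frac{\sqrt{3085}}{4} \approx 13.886$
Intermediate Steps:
$E{\left(s,K \right)} = s + s^{2}$ ($E{\left(s,K \right)} = s^{2} + s = s + s^{2}$)
$r{\left(b,B \right)} = \frac{B + b + B b^{2}}{-1 + B}$ ($r{\left(b,B \right)} = \frac{b + \left(b^{2} B + B\right)}{-1 + B} = \frac{b + \left(B b^{2} + B\right)}{-1 + B} = \frac{b + \left(B + B b^{2}\right)}{-1 + B} = \frac{B + b + B b^{2}}{-1 + B}$)
$\sqrt{r{\left(M,17 \right)} + E{\left(13,V \right)}} = \sqrt{\frac{17 + 3 + 17 \cdot 3^{2}}{-1 + 17} + 13 \left(1 + 13\right)} = \sqrt{\frac{17 + 3 + 17 \cdot 9}{16} + 13 \cdot 14} = \sqrt{\frac{17 + 3 + 153}{16} + 182} = \sqrt{\frac{1}{16} \cdot 173 + 182} = \sqrt{\frac{173}{16} + 182} = \sqrt{\frac{3085}{16}} = \frac{\sqrt{3085}}{4}$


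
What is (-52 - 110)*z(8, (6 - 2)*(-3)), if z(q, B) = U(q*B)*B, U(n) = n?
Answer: -186624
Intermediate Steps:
z(q, B) = q*B² (z(q, B) = (q*B)*B = (B*q)*B = q*B²)
(-52 - 110)*z(8, (6 - 2)*(-3)) = (-52 - 110)*(8*((6 - 2)*(-3))²) = -1296*(4*(-3))² = -1296*(-12)² = -1296*144 = -162*1152 = -186624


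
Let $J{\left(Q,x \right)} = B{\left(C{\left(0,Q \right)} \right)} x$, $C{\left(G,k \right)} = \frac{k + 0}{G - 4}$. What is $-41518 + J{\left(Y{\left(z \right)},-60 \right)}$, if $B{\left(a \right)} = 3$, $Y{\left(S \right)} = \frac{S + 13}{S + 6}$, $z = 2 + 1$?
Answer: $-41698$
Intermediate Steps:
$C{\left(G,k \right)} = \frac{k}{-4 + G}$
$z = 3$
$Y{\left(S \right)} = \frac{13 + S}{6 + S}$
$J{\left(Q,x \right)} = 3 x$
$-41518 + J{\left(Y{\left(z \right)},-60 \right)} = -41518 + 3 \left(-60\right) = -41518 - 180 = -41698$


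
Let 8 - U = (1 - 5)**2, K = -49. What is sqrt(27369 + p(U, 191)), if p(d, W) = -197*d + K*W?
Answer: sqrt(19586) ≈ 139.95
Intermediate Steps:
U = -8 (U = 8 - (1 - 5)**2 = 8 - 1*(-4)**2 = 8 - 1*16 = 8 - 16 = -8)
p(d, W) = -197*d - 49*W
sqrt(27369 + p(U, 191)) = sqrt(27369 + (-197*(-8) - 49*191)) = sqrt(27369 + (1576 - 9359)) = sqrt(27369 - 7783) = sqrt(19586)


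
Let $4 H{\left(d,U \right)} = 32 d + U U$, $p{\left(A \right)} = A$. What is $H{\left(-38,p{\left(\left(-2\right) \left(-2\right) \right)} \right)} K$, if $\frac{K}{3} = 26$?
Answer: $-23400$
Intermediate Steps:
$K = 78$ ($K = 3 \cdot 26 = 78$)
$H{\left(d,U \right)} = 8 d + \frac{U^{2}}{4}$ ($H{\left(d,U \right)} = \frac{32 d + U U}{4} = \frac{32 d + U^{2}}{4} = \frac{U^{2} + 32 d}{4} = 8 d + \frac{U^{2}}{4}$)
$H{\left(-38,p{\left(\left(-2\right) \left(-2\right) \right)} \right)} K = \left(8 \left(-38\right) + \frac{\left(\left(-2\right) \left(-2\right)\right)^{2}}{4}\right) 78 = \left(-304 + \frac{4^{2}}{4}\right) 78 = \left(-304 + \frac{1}{4} \cdot 16\right) 78 = \left(-304 + 4\right) 78 = \left(-300\right) 78 = -23400$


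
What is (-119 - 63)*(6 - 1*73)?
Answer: 12194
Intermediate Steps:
(-119 - 63)*(6 - 1*73) = -182*(6 - 73) = -182*(-67) = 12194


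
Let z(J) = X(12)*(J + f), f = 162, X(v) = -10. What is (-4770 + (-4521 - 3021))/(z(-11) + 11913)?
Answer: -12312/10403 ≈ -1.1835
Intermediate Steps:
z(J) = -1620 - 10*J (z(J) = -10*(J + 162) = -10*(162 + J) = -1620 - 10*J)
(-4770 + (-4521 - 3021))/(z(-11) + 11913) = (-4770 + (-4521 - 3021))/((-1620 - 10*(-11)) + 11913) = (-4770 - 7542)/((-1620 + 110) + 11913) = -12312/(-1510 + 11913) = -12312/10403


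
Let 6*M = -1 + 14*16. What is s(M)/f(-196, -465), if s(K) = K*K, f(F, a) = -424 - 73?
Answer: -49729/17892 ≈ -2.7794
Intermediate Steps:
M = 223/6 (M = (-1 + 14*16)/6 = (-1 + 224)/6 = (1/6)*223 = 223/6 ≈ 37.167)
f(F, a) = -497
s(K) = K**2
s(M)/f(-196, -465) = (223/6)**2/(-497) = (49729/36)*(-1/497) = -49729/17892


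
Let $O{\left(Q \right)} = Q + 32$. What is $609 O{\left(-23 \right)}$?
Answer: $5481$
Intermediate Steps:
$O{\left(Q \right)} = 32 + Q$
$609 O{\left(-23 \right)} = 609 \left(32 - 23\right) = 609 \cdot 9 = 5481$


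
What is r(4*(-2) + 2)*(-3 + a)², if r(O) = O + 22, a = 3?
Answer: 0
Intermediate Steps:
r(O) = 22 + O
r(4*(-2) + 2)*(-3 + a)² = (22 + (4*(-2) + 2))*(-3 + 3)² = (22 + (-8 + 2))*0² = (22 - 6)*0 = 16*0 = 0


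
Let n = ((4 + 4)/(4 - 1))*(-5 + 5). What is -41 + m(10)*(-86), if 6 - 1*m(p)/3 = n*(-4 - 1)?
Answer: -1589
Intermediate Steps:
n = 0 (n = (8/3)*0 = 0)
m(p) = 18 (m(p) = 18 - 0*(-4 - 1) = 18 - 0*(-5) = 18 - 3*0 = 18 + 0 = 18)
-41 + m(10)*(-86) = -41 + 18*(-86) = -41 - 1548 = -1589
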